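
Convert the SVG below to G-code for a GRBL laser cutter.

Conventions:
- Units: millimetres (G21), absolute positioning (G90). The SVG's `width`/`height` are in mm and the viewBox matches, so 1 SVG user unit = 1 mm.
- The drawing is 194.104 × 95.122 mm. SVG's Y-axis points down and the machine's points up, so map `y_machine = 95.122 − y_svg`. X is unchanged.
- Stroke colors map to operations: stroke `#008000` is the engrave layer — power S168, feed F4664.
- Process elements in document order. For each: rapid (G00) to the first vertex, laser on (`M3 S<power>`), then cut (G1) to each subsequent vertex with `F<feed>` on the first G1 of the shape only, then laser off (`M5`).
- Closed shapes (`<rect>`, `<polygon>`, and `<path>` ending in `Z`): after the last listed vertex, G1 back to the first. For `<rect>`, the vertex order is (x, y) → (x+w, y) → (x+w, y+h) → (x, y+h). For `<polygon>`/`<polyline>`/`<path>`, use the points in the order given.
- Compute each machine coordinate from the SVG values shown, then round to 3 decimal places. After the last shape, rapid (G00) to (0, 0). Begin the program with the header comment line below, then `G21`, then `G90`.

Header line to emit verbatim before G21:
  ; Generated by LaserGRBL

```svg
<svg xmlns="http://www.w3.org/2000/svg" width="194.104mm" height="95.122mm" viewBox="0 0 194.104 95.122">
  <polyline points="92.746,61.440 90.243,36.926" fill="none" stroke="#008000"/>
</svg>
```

; Generated by LaserGRBL
G21
G90
G00 X92.746 Y33.682
M3 S168
G1 X90.243 Y58.196 F4664
M5
G00 X0.000 Y0.000

Since the viewBox matches the mm dimensions, user units are millimetres directly. The only transform is the Y-flip y_m = 95.122 − y_svg.

Shape 1 is a line segment drawn with `<polyline>`. Its stroke #008000 means engrave at S168, F4664. After flipping Y the toolpath is (92.746,33.682) → (90.243,58.196).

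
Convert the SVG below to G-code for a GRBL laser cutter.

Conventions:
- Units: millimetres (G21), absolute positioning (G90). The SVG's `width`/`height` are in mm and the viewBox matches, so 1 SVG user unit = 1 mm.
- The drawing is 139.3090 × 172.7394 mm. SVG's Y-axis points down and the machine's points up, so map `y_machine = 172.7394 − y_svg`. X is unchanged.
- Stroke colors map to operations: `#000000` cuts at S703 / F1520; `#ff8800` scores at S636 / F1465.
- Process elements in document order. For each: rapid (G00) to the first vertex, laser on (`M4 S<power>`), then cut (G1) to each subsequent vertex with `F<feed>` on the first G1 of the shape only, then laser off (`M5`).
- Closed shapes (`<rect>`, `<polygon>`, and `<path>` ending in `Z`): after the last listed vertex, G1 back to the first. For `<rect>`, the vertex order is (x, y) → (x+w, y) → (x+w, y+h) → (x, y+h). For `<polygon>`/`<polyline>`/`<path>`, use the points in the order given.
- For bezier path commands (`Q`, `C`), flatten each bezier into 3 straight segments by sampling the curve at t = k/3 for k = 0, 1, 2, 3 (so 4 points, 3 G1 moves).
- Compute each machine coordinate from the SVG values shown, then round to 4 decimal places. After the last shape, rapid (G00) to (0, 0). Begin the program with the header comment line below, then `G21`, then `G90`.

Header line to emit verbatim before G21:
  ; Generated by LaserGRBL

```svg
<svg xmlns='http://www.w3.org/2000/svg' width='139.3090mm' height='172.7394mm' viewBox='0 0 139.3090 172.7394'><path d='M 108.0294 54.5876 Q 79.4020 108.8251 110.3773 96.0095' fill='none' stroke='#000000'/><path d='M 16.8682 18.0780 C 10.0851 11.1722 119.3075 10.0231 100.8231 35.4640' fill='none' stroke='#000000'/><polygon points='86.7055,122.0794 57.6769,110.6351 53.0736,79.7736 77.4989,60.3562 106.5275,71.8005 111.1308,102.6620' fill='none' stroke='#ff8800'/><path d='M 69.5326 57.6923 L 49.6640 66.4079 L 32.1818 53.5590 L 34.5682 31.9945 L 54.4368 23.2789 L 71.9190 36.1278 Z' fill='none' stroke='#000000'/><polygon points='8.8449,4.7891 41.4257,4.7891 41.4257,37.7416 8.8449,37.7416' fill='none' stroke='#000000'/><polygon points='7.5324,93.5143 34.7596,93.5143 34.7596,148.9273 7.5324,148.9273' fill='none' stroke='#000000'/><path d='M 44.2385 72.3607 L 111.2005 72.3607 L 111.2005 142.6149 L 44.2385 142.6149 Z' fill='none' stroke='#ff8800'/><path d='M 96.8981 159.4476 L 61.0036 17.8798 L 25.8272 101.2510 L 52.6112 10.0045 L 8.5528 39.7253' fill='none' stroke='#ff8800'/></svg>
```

viewBox `0 0 139.3090 172.7394` with mm width/height → 1 unit = 1 mm. Flip: y_m = 172.7394 − y_svg.

**Shape 1** — `<path>` quadratic bezier, stroke `#000000` → cut (S703, F1520). Control points (SVG): P0=(108.0294,54.5876), P1=(79.4020,108.8251), P2=(110.3773,96.0095); sampled at t=k/3. Machine vertices: (108.0294,118.1518) → (95.5670,89.4438) → (96.3496,75.6365) → (110.3773,76.7299). Open path.

**Shape 2** — `<path>` cubic bezier, stroke `#000000` → cut (S703, F1520). Control points (SVG): P0=(16.8682,18.0780), P1=(10.0851,11.1722), P2=(119.3075,10.0231), P3=(100.8231,35.4640); sampled at t=k/3. Machine vertices: (16.8682,154.6614) → (39.7272,158.8767) → (85.7649,154.6246) → (100.8231,137.2754). Open path.

**Shape 3** — `<polygon>` regular polygon, stroke `#ff8800` → score (S636, F1465). Machine vertices: (86.7055,50.6600) → (57.6769,62.1043) → (53.0736,92.9658) → (77.4989,112.3832) → (106.5275,100.9389) → (111.1308,70.0774) → (86.7055,50.6600). Closed: final G1 returns to the first vertex.

**Shape 4** — `<path>` regular polygon, stroke `#000000` → cut (S703, F1520). Machine vertices: (69.5326,115.0471) → (49.6640,106.3315) → (32.1818,119.1804) → (34.5682,140.7449) → (54.4368,149.4605) → (71.9190,136.6116) → (69.5326,115.0471). Closed: final G1 returns to the first vertex.

**Shape 5** — `<polygon>` rectangle, stroke `#000000` → cut (S703, F1520). Machine vertices: (8.8449,167.9503) → (41.4257,167.9503) → (41.4257,134.9978) → (8.8449,134.9978) → (8.8449,167.9503). Closed: final G1 returns to the first vertex.

**Shape 6** — `<polygon>` rectangle, stroke `#000000` → cut (S703, F1520). Machine vertices: (7.5324,79.2251) → (34.7596,79.2251) → (34.7596,23.8121) → (7.5324,23.8121) → (7.5324,79.2251). Closed: final G1 returns to the first vertex.

**Shape 7** — `<path>` rectangle, stroke `#ff8800` → score (S636, F1465). Machine vertices: (44.2385,100.3787) → (111.2005,100.3787) → (111.2005,30.1245) → (44.2385,30.1245) → (44.2385,100.3787). Closed: final G1 returns to the first vertex.

**Shape 8** — `<path>` open polyline, stroke `#ff8800` → score (S636, F1465). Machine vertices: (96.8981,13.2918) → (61.0036,154.8596) → (25.8272,71.4884) → (52.6112,162.7349) → (8.5528,133.0141). Open path.

; Generated by LaserGRBL
G21
G90
G00 X108.0294 Y118.1518
M4 S703
G1 X95.5670 Y89.4438 F1520
G1 X96.3496 Y75.6365
G1 X110.3773 Y76.7299
M5
G00 X16.8682 Y154.6614
M4 S703
G1 X39.7272 Y158.8767 F1520
G1 X85.7649 Y154.6246
G1 X100.8231 Y137.2754
M5
G00 X86.7055 Y50.6600
M4 S636
G1 X57.6769 Y62.1043 F1465
G1 X53.0736 Y92.9658
G1 X77.4989 Y112.3832
G1 X106.5275 Y100.9389
G1 X111.1308 Y70.0774
G1 X86.7055 Y50.6600
M5
G00 X69.5326 Y115.0471
M4 S703
G1 X49.6640 Y106.3315 F1520
G1 X32.1818 Y119.1804
G1 X34.5682 Y140.7449
G1 X54.4368 Y149.4605
G1 X71.9190 Y136.6116
G1 X69.5326 Y115.0471
M5
G00 X8.8449 Y167.9503
M4 S703
G1 X41.4257 Y167.9503 F1520
G1 X41.4257 Y134.9978
G1 X8.8449 Y134.9978
G1 X8.8449 Y167.9503
M5
G00 X7.5324 Y79.2251
M4 S703
G1 X34.7596 Y79.2251 F1520
G1 X34.7596 Y23.8121
G1 X7.5324 Y23.8121
G1 X7.5324 Y79.2251
M5
G00 X44.2385 Y100.3787
M4 S636
G1 X111.2005 Y100.3787 F1465
G1 X111.2005 Y30.1245
G1 X44.2385 Y30.1245
G1 X44.2385 Y100.3787
M5
G00 X96.8981 Y13.2918
M4 S636
G1 X61.0036 Y154.8596 F1465
G1 X25.8272 Y71.4884
G1 X52.6112 Y162.7349
G1 X8.5528 Y133.0141
M5
G00 X0.0000 Y0.0000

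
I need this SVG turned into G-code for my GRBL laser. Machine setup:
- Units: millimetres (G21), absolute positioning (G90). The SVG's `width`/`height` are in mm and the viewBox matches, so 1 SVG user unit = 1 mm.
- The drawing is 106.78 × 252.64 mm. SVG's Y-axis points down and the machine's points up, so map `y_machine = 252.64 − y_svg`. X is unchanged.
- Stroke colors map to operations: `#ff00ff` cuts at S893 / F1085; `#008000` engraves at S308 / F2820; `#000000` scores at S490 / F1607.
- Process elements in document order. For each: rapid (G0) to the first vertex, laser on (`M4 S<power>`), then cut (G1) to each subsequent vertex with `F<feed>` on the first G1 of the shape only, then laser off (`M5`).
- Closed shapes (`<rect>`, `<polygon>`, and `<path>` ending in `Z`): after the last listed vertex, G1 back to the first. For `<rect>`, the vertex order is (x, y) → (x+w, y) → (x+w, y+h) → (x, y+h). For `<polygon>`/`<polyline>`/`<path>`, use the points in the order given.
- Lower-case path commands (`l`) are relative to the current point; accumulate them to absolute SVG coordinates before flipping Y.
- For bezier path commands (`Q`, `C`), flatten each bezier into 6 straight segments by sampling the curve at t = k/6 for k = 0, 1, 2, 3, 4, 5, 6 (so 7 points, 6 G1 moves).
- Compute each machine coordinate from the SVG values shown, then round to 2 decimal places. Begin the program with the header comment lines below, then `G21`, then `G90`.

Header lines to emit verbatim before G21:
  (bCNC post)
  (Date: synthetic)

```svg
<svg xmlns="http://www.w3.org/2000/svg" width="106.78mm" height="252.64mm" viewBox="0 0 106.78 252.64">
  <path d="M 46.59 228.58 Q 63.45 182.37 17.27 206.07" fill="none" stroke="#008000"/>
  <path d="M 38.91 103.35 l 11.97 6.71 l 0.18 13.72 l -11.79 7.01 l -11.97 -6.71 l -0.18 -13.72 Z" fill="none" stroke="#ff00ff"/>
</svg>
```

Since the viewBox matches the mm dimensions, user units are millimetres directly. The only transform is the Y-flip y_m = 252.64 − y_svg.

Shape 1 is a quadratic bezier drawn with `<path>`. Its stroke #008000 means engrave at S308, F2820. After flipping Y the toolpath is (46.59,24.06) → (50.46,37.52) → (50.83,47.10) → (47.69,52.79) → (41.05,54.60) → (30.91,52.53) → (17.27,46.57).

Shape 2 is a regular polygon drawn with `<path>`. Its stroke #ff00ff means cut at S893, F1085. After flipping Y the toolpath is (38.91,149.29) → (50.88,142.58) → (51.06,128.86) → (39.27,121.85) → (27.30,128.56) → (27.12,142.28) → (38.91,149.29), returning to the start.

(bCNC post)
(Date: synthetic)
G21
G90
G0 X46.59 Y24.06
M4 S308
G1 X50.46 Y37.52 F2820
G1 X50.83 Y47.10
G1 X47.69 Y52.79
G1 X41.05 Y54.60
G1 X30.91 Y52.53
G1 X17.27 Y46.57
M5
G0 X38.91 Y149.29
M4 S893
G1 X50.88 Y142.58 F1085
G1 X51.06 Y128.86
G1 X39.27 Y121.85
G1 X27.30 Y128.56
G1 X27.12 Y142.28
G1 X38.91 Y149.29
M5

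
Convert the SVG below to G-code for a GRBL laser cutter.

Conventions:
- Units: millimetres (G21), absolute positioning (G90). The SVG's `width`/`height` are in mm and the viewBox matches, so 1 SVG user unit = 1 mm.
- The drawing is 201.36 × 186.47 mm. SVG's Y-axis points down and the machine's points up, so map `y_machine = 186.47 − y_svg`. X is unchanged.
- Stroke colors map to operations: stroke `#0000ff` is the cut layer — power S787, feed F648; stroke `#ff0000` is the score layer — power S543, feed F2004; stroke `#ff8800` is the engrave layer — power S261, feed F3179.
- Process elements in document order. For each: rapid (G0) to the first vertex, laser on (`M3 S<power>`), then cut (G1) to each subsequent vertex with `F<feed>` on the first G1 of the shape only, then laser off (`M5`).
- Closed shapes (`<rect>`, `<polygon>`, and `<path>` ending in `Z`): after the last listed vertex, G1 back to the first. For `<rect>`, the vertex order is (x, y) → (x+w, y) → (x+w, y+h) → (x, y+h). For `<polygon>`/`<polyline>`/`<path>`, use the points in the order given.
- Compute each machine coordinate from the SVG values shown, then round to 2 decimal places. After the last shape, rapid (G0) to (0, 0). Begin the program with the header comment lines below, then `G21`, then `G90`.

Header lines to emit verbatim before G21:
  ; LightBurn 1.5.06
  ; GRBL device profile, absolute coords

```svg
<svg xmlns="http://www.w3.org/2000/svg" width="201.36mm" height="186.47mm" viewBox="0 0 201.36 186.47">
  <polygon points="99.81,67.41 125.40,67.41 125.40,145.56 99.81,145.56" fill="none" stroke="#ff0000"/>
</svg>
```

; LightBurn 1.5.06
; GRBL device profile, absolute coords
G21
G90
G0 X99.81 Y119.06
M3 S543
G1 X125.40 Y119.06 F2004
G1 X125.40 Y40.91
G1 X99.81 Y40.91
G1 X99.81 Y119.06
M5
G0 X0.00 Y0.00

viewBox `0 0 201.36 186.47` with mm width/height → 1 unit = 1 mm. Flip: y_m = 186.47 − y_svg.

**Shape 1** — `<polygon>` rectangle, stroke `#ff0000` → score (S543, F2004). Machine vertices: (99.81,119.06) → (125.40,119.06) → (125.40,40.91) → (99.81,40.91) → (99.81,119.06). Closed: final G1 returns to the first vertex.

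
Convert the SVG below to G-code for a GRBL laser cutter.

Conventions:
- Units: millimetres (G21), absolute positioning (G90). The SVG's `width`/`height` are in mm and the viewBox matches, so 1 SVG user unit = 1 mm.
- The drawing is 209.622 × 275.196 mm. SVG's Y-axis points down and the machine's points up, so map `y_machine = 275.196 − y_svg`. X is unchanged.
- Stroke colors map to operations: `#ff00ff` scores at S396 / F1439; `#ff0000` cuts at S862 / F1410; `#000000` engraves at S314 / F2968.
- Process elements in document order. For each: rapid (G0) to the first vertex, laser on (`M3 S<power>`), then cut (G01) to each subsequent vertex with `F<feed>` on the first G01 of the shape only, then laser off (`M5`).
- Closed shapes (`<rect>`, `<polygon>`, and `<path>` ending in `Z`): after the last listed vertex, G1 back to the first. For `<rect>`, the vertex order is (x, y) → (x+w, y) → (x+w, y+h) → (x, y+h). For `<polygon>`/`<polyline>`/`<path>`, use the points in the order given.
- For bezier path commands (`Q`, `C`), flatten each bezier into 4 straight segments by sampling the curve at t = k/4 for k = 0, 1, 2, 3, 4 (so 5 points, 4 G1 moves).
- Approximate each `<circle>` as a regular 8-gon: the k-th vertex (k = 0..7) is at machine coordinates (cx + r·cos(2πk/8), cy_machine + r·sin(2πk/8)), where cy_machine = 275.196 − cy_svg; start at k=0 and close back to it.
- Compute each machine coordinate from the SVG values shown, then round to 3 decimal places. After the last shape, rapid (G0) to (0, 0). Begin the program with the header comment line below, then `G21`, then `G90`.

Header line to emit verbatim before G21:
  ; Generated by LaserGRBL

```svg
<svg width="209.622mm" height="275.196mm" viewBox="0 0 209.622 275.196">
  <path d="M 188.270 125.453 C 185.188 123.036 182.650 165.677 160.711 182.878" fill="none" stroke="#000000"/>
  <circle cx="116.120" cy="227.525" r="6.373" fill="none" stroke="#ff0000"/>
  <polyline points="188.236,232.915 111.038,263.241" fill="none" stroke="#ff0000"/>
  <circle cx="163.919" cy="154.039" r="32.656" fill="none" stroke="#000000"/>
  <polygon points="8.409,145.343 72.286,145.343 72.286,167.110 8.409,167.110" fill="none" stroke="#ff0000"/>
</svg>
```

; Generated by LaserGRBL
G21
G90
G0 X188.270 Y149.743
M3 S314
G01 X185.749 Y144.209 F2968
G01 X181.562 Y128.387
G01 X173.839 Y108.887
G01 X160.711 Y92.318
M5
G0 X122.493 Y47.671
M3 S862
G01 X120.626 Y52.177 F1410
G01 X116.120 Y54.044
G01 X111.614 Y52.177
G01 X109.747 Y47.671
G01 X111.614 Y43.165
G01 X116.120 Y41.298
G01 X120.626 Y43.165
G01 X122.493 Y47.671
M5
G0 X188.236 Y42.281
M3 S862
G01 X111.038 Y11.955 F1410
M5
G0 X196.575 Y121.157
M3 S314
G01 X187.010 Y144.248 F2968
G01 X163.919 Y153.813
G01 X140.828 Y144.248
G01 X131.263 Y121.157
G01 X140.828 Y98.066
G01 X163.919 Y88.501
G01 X187.010 Y98.066
G01 X196.575 Y121.157
M5
G0 X8.409 Y129.853
M3 S862
G01 X72.286 Y129.853 F1410
G01 X72.286 Y108.086
G01 X8.409 Y108.086
G01 X8.409 Y129.853
M5
G0 X0.000 Y0.000

Since the viewBox matches the mm dimensions, user units are millimetres directly. The only transform is the Y-flip y_m = 275.196 − y_svg.

Shape 1 is a cubic bezier drawn with `<path>`. Its stroke #000000 means engrave at S314, F2968. After flipping Y the toolpath is (188.270,149.743) → (185.749,144.209) → (181.562,128.387) → (173.839,108.887) → (160.711,92.318).

Shape 2 is a circle drawn with `<circle>`. Its stroke #ff0000 means cut at S862, F1410. After flipping Y the toolpath is (122.493,47.671) → (120.626,52.177) → (116.120,54.044) → (111.614,52.177) → (109.747,47.671) → (111.614,43.165) → (116.120,41.298) → (120.626,43.165) → (122.493,47.671), returning to the start.

Shape 3 is a line segment drawn with `<polyline>`. Its stroke #ff0000 means cut at S862, F1410. After flipping Y the toolpath is (188.236,42.281) → (111.038,11.955).

Shape 4 is a circle drawn with `<circle>`. Its stroke #000000 means engrave at S314, F2968. After flipping Y the toolpath is (196.575,121.157) → (187.010,144.248) → (163.919,153.813) → (140.828,144.248) → (131.263,121.157) → (140.828,98.066) → (163.919,88.501) → (187.010,98.066) → (196.575,121.157), returning to the start.

Shape 5 is a rectangle drawn with `<polygon>`. Its stroke #ff0000 means cut at S862, F1410. After flipping Y the toolpath is (8.409,129.853) → (72.286,129.853) → (72.286,108.086) → (8.409,108.086) → (8.409,129.853), returning to the start.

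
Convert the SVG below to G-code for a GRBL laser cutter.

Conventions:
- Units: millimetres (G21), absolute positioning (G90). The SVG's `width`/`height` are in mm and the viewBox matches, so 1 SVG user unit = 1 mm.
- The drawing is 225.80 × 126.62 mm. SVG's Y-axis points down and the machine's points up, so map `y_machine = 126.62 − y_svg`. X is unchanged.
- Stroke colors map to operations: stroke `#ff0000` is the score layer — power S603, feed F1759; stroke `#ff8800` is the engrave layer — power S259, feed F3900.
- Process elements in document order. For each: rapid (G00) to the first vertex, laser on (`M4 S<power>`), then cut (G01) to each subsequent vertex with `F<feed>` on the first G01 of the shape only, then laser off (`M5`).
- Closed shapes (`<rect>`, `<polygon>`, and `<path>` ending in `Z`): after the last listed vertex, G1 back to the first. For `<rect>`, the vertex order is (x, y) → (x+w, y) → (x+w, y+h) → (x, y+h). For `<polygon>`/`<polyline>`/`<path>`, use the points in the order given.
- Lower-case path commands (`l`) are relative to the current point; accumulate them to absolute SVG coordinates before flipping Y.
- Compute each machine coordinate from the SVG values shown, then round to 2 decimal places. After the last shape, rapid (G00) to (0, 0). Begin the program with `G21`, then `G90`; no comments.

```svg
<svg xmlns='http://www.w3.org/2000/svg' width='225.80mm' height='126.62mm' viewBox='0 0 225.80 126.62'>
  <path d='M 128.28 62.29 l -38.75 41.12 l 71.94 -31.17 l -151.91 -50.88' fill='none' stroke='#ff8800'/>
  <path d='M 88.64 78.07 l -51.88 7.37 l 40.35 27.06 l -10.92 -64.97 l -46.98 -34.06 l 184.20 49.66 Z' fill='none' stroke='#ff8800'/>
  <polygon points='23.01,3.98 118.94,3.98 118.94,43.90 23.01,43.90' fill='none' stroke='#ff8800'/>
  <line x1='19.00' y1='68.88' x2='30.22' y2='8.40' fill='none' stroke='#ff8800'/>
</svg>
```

G21
G90
G00 X128.28 Y64.33
M4 S259
G01 X89.53 Y23.21 F3900
G01 X161.47 Y54.38
G01 X9.56 Y105.26
M5
G00 X88.64 Y48.55
M4 S259
G01 X36.76 Y41.18 F3900
G01 X77.11 Y14.12
G01 X66.19 Y79.09
G01 X19.21 Y113.15
G01 X203.41 Y63.49
G01 X88.64 Y48.55
M5
G00 X23.01 Y122.64
M4 S259
G01 X118.94 Y122.64 F3900
G01 X118.94 Y82.72
G01 X23.01 Y82.72
G01 X23.01 Y122.64
M5
G00 X19.00 Y57.74
M4 S259
G01 X30.22 Y118.22 F3900
M5
G00 X0.00 Y0.00

Since the viewBox matches the mm dimensions, user units are millimetres directly. The only transform is the Y-flip y_m = 126.62 − y_svg.

Shape 1 is a open polyline drawn with `<path>`. Its stroke #ff8800 means engrave at S259, F3900. After flipping Y the toolpath is (128.28,64.33) → (89.53,23.21) → (161.47,54.38) → (9.56,105.26).

Shape 2 is a closed polygon drawn with `<path>`. Its stroke #ff8800 means engrave at S259, F3900. After flipping Y the toolpath is (88.64,48.55) → (36.76,41.18) → (77.11,14.12) → (66.19,79.09) → (19.21,113.15) → (203.41,63.49) → (88.64,48.55), returning to the start.

Shape 3 is a rectangle drawn with `<polygon>`. Its stroke #ff8800 means engrave at S259, F3900. After flipping Y the toolpath is (23.01,122.64) → (118.94,122.64) → (118.94,82.72) → (23.01,82.72) → (23.01,122.64), returning to the start.

Shape 4 is a line segment drawn with `<line>`. Its stroke #ff8800 means engrave at S259, F3900. After flipping Y the toolpath is (19.00,57.74) → (30.22,118.22).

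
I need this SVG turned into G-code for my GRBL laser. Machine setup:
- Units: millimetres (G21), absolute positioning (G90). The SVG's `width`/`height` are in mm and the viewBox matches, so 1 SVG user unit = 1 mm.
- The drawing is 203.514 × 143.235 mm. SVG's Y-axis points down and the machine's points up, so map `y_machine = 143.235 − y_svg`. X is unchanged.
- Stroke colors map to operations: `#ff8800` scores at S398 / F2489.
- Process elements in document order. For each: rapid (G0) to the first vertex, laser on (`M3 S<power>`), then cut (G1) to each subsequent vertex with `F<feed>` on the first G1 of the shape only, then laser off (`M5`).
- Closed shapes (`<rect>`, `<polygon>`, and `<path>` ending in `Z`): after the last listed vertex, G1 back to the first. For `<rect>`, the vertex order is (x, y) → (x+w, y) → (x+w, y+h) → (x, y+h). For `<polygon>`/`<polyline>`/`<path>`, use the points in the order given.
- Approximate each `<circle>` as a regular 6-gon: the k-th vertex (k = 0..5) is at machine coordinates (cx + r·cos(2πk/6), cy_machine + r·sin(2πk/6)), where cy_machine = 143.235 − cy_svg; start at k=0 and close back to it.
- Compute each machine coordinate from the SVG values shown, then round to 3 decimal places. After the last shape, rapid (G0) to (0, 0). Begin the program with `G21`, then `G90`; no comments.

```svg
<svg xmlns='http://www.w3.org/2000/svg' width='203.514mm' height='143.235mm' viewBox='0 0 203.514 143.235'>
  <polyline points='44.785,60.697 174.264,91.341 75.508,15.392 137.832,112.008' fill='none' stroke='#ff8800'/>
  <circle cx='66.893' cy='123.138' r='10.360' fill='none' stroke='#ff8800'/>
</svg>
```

G21
G90
G0 X44.785 Y82.538
M3 S398
G1 X174.264 Y51.894 F2489
G1 X75.508 Y127.843
G1 X137.832 Y31.227
M5
G0 X77.253 Y20.097
M3 S398
G1 X72.073 Y29.069 F2489
G1 X61.713 Y29.069
G1 X56.533 Y20.097
G1 X61.713 Y11.125
G1 X72.073 Y11.125
G1 X77.253 Y20.097
M5
G0 X0.000 Y0.000

Since the viewBox matches the mm dimensions, user units are millimetres directly. The only transform is the Y-flip y_m = 143.235 − y_svg.

Shape 1 is a open polyline drawn with `<polyline>`. Its stroke #ff8800 means score at S398, F2489. After flipping Y the toolpath is (44.785,82.538) → (174.264,51.894) → (75.508,127.843) → (137.832,31.227).

Shape 2 is a circle drawn with `<circle>`. Its stroke #ff8800 means score at S398, F2489. After flipping Y the toolpath is (77.253,20.097) → (72.073,29.069) → (61.713,29.069) → (56.533,20.097) → (61.713,11.125) → (72.073,11.125) → (77.253,20.097), returning to the start.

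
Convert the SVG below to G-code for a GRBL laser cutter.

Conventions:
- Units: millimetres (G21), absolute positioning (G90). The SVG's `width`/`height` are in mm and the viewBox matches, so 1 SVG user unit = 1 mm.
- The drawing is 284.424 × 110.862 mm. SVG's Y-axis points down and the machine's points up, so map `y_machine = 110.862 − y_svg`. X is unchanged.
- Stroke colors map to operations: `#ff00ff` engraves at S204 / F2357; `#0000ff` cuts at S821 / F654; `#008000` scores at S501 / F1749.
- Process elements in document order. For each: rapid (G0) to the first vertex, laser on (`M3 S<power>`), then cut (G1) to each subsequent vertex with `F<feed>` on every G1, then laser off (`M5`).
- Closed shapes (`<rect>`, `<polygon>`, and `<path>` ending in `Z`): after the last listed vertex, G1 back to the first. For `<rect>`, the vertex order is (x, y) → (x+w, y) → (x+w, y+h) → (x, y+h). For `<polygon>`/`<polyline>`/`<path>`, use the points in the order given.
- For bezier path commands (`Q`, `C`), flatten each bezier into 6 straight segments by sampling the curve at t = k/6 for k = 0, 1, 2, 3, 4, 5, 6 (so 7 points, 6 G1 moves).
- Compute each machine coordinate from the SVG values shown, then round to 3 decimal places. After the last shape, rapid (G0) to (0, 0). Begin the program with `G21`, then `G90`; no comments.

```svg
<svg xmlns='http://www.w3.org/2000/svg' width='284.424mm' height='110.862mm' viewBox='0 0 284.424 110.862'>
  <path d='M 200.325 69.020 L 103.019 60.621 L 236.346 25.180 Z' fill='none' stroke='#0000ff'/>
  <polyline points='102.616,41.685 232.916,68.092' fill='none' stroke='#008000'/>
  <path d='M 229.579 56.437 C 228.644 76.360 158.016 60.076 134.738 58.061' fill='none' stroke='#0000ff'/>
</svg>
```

Since the viewBox matches the mm dimensions, user units are millimetres directly. The only transform is the Y-flip y_m = 110.862 − y_svg.

Shape 1 is a closed polygon drawn with `<path>`. Its stroke #0000ff means cut at S821, F654. After flipping Y the toolpath is (200.325,41.842) → (103.019,50.241) → (236.346,85.682) → (200.325,41.842), returning to the start.

Shape 2 is a line segment drawn with `<polyline>`. Its stroke #008000 means score at S501, F1749. After flipping Y the toolpath is (102.616,69.177) → (232.916,42.770).

Shape 3 is a cubic bezier drawn with `<path>`. Its stroke #0000ff means cut at S821, F654. After flipping Y the toolpath is (229.579,54.425) → (223.846,47.247) → (209.748,44.702) → (190.537,45.386) → (169.464,47.899) → (149.781,50.838) → (134.738,52.801).

G21
G90
G0 X200.325 Y41.842
M3 S821
G1 X103.019 Y50.241 F654
G1 X236.346 Y85.682 F654
G1 X200.325 Y41.842 F654
M5
G0 X102.616 Y69.177
M3 S501
G1 X232.916 Y42.770 F1749
M5
G0 X229.579 Y54.425
M3 S821
G1 X223.846 Y47.247 F654
G1 X209.748 Y44.702 F654
G1 X190.537 Y45.386 F654
G1 X169.464 Y47.899 F654
G1 X149.781 Y50.838 F654
G1 X134.738 Y52.801 F654
M5
G0 X0.000 Y0.000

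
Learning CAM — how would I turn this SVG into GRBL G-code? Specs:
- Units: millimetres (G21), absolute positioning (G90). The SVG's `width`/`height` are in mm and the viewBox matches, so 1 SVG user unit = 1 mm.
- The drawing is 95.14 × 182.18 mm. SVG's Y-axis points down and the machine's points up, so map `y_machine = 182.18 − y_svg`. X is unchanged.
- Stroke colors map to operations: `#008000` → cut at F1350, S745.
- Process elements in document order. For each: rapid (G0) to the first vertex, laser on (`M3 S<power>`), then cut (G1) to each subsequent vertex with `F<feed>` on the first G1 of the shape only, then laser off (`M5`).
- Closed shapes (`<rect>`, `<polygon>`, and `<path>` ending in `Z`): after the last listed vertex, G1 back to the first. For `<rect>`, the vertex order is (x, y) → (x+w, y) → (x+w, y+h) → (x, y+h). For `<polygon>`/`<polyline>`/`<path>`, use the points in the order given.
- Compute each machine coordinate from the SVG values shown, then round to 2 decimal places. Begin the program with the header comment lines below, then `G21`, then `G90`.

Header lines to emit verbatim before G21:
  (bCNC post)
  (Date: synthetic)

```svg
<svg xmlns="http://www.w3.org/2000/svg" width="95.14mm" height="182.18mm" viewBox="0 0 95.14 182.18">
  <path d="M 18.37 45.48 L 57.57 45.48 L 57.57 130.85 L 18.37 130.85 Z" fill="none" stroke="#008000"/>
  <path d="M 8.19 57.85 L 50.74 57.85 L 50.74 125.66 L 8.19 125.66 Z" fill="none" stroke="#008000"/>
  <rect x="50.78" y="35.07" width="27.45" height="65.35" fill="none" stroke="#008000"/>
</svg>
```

Since the viewBox matches the mm dimensions, user units are millimetres directly. The only transform is the Y-flip y_m = 182.18 − y_svg.

Shape 1 is a rectangle drawn with `<path>`. Its stroke #008000 means cut at S745, F1350. After flipping Y the toolpath is (18.37,136.70) → (57.57,136.70) → (57.57,51.33) → (18.37,51.33) → (18.37,136.70), returning to the start.

Shape 2 is a rectangle drawn with `<path>`. Its stroke #008000 means cut at S745, F1350. After flipping Y the toolpath is (8.19,124.33) → (50.74,124.33) → (50.74,56.52) → (8.19,56.52) → (8.19,124.33), returning to the start.

Shape 3 is a rectangle drawn with `<rect>`. Its stroke #008000 means cut at S745, F1350. After flipping Y the toolpath is (50.78,147.11) → (78.23,147.11) → (78.23,81.76) → (50.78,81.76) → (50.78,147.11), returning to the start.

(bCNC post)
(Date: synthetic)
G21
G90
G0 X18.37 Y136.70
M3 S745
G1 X57.57 Y136.70 F1350
G1 X57.57 Y51.33
G1 X18.37 Y51.33
G1 X18.37 Y136.70
M5
G0 X8.19 Y124.33
M3 S745
G1 X50.74 Y124.33 F1350
G1 X50.74 Y56.52
G1 X8.19 Y56.52
G1 X8.19 Y124.33
M5
G0 X50.78 Y147.11
M3 S745
G1 X78.23 Y147.11 F1350
G1 X78.23 Y81.76
G1 X50.78 Y81.76
G1 X50.78 Y147.11
M5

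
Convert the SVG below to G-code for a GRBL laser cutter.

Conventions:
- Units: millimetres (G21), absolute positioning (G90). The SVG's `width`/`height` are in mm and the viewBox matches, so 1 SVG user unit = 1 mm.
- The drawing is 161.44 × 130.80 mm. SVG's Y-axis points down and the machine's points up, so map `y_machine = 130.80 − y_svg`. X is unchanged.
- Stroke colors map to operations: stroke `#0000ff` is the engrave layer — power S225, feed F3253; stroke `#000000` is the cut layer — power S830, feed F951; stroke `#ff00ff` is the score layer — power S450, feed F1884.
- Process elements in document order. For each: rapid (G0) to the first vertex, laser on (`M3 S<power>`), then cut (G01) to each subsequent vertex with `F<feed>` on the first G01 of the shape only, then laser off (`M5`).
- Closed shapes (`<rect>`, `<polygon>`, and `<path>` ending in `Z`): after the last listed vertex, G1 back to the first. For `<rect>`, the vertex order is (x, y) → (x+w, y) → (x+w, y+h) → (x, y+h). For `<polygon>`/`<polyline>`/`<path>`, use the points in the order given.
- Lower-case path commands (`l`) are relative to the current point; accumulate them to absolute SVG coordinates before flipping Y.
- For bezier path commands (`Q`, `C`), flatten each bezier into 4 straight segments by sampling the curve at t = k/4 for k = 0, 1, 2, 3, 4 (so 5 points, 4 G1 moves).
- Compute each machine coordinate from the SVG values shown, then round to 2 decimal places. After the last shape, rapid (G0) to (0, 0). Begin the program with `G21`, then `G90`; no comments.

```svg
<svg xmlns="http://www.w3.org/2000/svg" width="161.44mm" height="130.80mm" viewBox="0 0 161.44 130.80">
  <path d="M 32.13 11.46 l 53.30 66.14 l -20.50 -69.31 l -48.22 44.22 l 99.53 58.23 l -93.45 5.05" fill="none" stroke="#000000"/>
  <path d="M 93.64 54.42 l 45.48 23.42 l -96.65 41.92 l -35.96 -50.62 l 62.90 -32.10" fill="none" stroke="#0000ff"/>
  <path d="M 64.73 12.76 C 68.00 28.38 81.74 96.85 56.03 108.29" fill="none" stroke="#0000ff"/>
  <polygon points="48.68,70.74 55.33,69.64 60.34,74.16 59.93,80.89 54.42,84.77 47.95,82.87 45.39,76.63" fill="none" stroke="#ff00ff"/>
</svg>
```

Since the viewBox matches the mm dimensions, user units are millimetres directly. The only transform is the Y-flip y_m = 130.80 − y_svg.

Shape 1 is a open polyline drawn with `<path>`. Its stroke #000000 means cut at S830, F951. After flipping Y the toolpath is (32.13,119.34) → (85.43,53.20) → (64.93,122.51) → (16.71,78.29) → (116.24,20.06) → (22.79,15.01).

Shape 2 is a open polyline drawn with `<path>`. Its stroke #0000ff means engrave at S225, F3253. After flipping Y the toolpath is (93.64,76.38) → (139.12,52.96) → (42.47,11.04) → (6.51,61.66) → (69.41,93.76).

Shape 3 is a cubic bezier drawn with `<path>`. Its stroke #0000ff means engrave at S225, F3253. After flipping Y the toolpath is (64.73,118.04) → (68.37,98.13) → (71.25,68.71) → (68.70,40.07) → (56.03,22.51).

Shape 4 is a regular polygon drawn with `<polygon>`. Its stroke #ff00ff means score at S450, F1884. After flipping Y the toolpath is (48.68,60.06) → (55.33,61.16) → (60.34,56.64) → (59.93,49.91) → (54.42,46.03) → (47.95,47.93) → (45.39,54.17) → (48.68,60.06), returning to the start.

G21
G90
G0 X32.13 Y119.34
M3 S830
G01 X85.43 Y53.20 F951
G01 X64.93 Y122.51
G01 X16.71 Y78.29
G01 X116.24 Y20.06
G01 X22.79 Y15.01
M5
G0 X93.64 Y76.38
M3 S225
G01 X139.12 Y52.96 F3253
G01 X42.47 Y11.04
G01 X6.51 Y61.66
G01 X69.41 Y93.76
M5
G0 X64.73 Y118.04
M3 S225
G01 X68.37 Y98.13 F3253
G01 X71.25 Y68.71
G01 X68.70 Y40.07
G01 X56.03 Y22.51
M5
G0 X48.68 Y60.06
M3 S450
G01 X55.33 Y61.16 F1884
G01 X60.34 Y56.64
G01 X59.93 Y49.91
G01 X54.42 Y46.03
G01 X47.95 Y47.93
G01 X45.39 Y54.17
G01 X48.68 Y60.06
M5
G0 X0.00 Y0.00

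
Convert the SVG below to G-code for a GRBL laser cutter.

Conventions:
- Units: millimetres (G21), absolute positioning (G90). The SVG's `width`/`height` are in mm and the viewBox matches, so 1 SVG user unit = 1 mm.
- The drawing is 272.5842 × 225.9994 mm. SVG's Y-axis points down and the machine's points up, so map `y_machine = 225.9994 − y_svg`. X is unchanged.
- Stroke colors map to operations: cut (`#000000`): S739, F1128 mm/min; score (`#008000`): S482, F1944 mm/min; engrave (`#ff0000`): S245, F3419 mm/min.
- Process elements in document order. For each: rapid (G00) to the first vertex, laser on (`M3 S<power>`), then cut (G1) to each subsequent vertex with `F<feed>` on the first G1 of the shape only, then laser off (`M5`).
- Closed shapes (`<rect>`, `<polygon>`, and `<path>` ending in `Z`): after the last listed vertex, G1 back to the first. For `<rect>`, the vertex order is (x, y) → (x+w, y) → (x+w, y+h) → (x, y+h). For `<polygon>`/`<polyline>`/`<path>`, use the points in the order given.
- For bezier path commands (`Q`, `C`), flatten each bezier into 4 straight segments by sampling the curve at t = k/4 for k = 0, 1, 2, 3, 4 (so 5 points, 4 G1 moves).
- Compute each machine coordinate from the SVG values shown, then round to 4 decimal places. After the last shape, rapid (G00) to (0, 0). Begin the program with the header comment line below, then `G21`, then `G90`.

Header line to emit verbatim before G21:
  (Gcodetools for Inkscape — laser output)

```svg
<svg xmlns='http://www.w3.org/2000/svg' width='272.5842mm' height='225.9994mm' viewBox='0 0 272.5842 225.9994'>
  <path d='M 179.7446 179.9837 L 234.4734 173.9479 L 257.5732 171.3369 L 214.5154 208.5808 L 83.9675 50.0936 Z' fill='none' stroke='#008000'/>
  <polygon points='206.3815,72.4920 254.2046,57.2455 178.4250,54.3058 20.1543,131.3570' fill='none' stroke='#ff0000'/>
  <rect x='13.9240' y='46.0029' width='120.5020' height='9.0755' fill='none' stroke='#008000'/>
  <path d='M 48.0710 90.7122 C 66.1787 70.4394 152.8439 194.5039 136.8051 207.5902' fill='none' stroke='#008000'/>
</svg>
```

(Gcodetools for Inkscape — laser output)
G21
G90
G00 X179.7446 Y46.0157
M3 S482
G1 X234.4734 Y52.0515 F1944
G1 X257.5732 Y54.6625
G1 X214.5154 Y17.4186
G1 X83.9675 Y175.9058
G1 X179.7446 Y46.0157
M5
G00 X206.3815 Y153.5074
M3 S245
G1 X254.2046 Y168.7539 F3419
G1 X178.4250 Y171.6936
G1 X20.1543 Y94.6424
G1 X206.3815 Y153.5074
M5
G00 X13.9240 Y179.9965
M3 S482
G1 X134.4260 Y179.9965 F1944
G1 X134.4260 Y170.9210
G1 X13.9240 Y170.9210
G1 X13.9240 Y179.9965
M5
G00 X48.0710 Y135.2872
M3 S482
G1 X71.8303 Y127.4179 F1944
G1 X105.2430 Y89.3579
G1 X132.2532 Y45.0430
G1 X136.8051 Y18.4092
M5
G00 X0.0000 Y0.0000

Since the viewBox matches the mm dimensions, user units are millimetres directly. The only transform is the Y-flip y_m = 225.9994 − y_svg.

Shape 1 is a closed polygon drawn with `<path>`. Its stroke #008000 means score at S482, F1944. After flipping Y the toolpath is (179.7446,46.0157) → (234.4734,52.0515) → (257.5732,54.6625) → (214.5154,17.4186) → (83.9675,175.9058) → (179.7446,46.0157), returning to the start.

Shape 2 is a closed polygon drawn with `<polygon>`. Its stroke #ff0000 means engrave at S245, F3419. After flipping Y the toolpath is (206.3815,153.5074) → (254.2046,168.7539) → (178.4250,171.6936) → (20.1543,94.6424) → (206.3815,153.5074), returning to the start.

Shape 3 is a rectangle drawn with `<rect>`. Its stroke #008000 means score at S482, F1944. After flipping Y the toolpath is (13.9240,179.9965) → (134.4260,179.9965) → (134.4260,170.9210) → (13.9240,170.9210) → (13.9240,179.9965), returning to the start.

Shape 4 is a cubic bezier drawn with `<path>`. Its stroke #008000 means score at S482, F1944. After flipping Y the toolpath is (48.0710,135.2872) → (71.8303,127.4179) → (105.2430,89.3579) → (132.2532,45.0430) → (136.8051,18.4092).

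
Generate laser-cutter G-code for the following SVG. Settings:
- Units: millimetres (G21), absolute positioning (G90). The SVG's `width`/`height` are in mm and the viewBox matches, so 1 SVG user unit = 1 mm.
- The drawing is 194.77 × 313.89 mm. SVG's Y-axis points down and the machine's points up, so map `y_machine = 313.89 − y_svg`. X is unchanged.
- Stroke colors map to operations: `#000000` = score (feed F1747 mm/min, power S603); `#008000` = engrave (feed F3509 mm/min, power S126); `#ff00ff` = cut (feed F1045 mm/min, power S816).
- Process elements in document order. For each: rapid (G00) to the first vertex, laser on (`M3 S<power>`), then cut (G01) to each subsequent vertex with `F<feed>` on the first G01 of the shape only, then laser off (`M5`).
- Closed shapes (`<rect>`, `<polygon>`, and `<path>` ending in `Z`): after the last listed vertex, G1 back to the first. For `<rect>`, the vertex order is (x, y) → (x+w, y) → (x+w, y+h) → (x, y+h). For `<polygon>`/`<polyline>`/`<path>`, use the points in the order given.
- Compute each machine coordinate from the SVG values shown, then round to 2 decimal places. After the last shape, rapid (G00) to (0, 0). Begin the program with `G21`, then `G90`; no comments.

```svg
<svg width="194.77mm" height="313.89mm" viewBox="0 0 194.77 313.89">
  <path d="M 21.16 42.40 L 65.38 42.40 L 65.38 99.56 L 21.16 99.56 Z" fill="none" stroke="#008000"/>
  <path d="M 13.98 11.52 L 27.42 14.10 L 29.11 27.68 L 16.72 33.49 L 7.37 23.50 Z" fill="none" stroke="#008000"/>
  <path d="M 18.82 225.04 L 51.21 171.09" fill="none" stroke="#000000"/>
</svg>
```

viewBox `0 0 194.77 313.89` with mm width/height → 1 unit = 1 mm. Flip: y_m = 313.89 − y_svg.

**Shape 1** — `<path>` rectangle, stroke `#008000` → engrave (S126, F3509). Machine vertices: (21.16,271.49) → (65.38,271.49) → (65.38,214.33) → (21.16,214.33) → (21.16,271.49). Closed: final G1 returns to the first vertex.

**Shape 2** — `<path>` regular polygon, stroke `#008000` → engrave (S126, F3509). Machine vertices: (13.98,302.37) → (27.42,299.79) → (29.11,286.21) → (16.72,280.40) → (7.37,290.39) → (13.98,302.37). Closed: final G1 returns to the first vertex.

**Shape 3** — `<path>` line segment, stroke `#000000` → score (S603, F1747). Machine vertices: (18.82,88.85) → (51.21,142.80). Open path.

G21
G90
G00 X21.16 Y271.49
M3 S126
G01 X65.38 Y271.49 F3509
G01 X65.38 Y214.33
G01 X21.16 Y214.33
G01 X21.16 Y271.49
M5
G00 X13.98 Y302.37
M3 S126
G01 X27.42 Y299.79 F3509
G01 X29.11 Y286.21
G01 X16.72 Y280.40
G01 X7.37 Y290.39
G01 X13.98 Y302.37
M5
G00 X18.82 Y88.85
M3 S603
G01 X51.21 Y142.80 F1747
M5
G00 X0.00 Y0.00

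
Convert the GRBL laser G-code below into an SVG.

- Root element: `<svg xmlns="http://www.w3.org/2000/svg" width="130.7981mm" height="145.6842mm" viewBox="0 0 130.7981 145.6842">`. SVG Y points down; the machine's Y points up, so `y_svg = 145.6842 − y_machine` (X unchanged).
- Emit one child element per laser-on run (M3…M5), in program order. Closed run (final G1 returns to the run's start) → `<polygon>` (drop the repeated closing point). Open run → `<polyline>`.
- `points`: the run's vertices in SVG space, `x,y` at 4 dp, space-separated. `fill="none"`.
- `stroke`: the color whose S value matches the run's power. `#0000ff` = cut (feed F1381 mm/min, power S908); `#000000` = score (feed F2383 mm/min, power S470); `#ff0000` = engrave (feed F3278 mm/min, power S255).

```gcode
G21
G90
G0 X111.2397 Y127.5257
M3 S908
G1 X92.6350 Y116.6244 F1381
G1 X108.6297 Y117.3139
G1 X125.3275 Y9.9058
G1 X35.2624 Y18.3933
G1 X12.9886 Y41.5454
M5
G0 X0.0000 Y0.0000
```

<svg xmlns="http://www.w3.org/2000/svg" width="130.7981mm" height="145.6842mm" viewBox="0 0 130.7981 145.6842">
  <polyline points="111.2397,18.1585 92.6350,29.0598 108.6297,28.3703 125.3275,135.7784 35.2624,127.2909 12.9886,104.1388" fill="none" stroke="#0000ff"/>
</svg>

y_svg = 145.6842 − y_m. Every run uses S908, so all elements get stroke `#0000ff` (cut).

[1] open run; points: 111.2397,18.1585 92.6350,29.0598 108.6297,28.3703 125.3275,135.7784 35.2624,127.2909 12.9886,104.1388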